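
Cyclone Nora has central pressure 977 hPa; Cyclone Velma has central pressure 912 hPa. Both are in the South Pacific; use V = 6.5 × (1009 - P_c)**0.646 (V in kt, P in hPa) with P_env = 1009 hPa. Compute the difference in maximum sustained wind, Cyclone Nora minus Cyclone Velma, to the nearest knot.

-64 kt

Cyclone Nora: ΔP = 32; V ≈ 6.5 × 32^0.646 ≈ 60.99 kt.
Cyclone Velma: ΔP = 97; V ≈ 6.5 × 97^0.646 ≈ 124.84 kt.
Difference ≈ 60.99 − 124.84 = -63.85 → -64 kt.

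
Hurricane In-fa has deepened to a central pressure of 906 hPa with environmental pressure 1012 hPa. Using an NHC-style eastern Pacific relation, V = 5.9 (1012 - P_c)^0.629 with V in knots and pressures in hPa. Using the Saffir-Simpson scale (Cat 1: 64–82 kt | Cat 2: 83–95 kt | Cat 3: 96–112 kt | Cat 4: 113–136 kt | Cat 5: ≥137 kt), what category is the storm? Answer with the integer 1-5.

3

ΔP = 1012 − 906 = 106 hPa.
V ≈ 5.9 × 106^0.629 = 5.9 × 18.79 ≈ 111 kt.
111 kt falls in the Category 3 band.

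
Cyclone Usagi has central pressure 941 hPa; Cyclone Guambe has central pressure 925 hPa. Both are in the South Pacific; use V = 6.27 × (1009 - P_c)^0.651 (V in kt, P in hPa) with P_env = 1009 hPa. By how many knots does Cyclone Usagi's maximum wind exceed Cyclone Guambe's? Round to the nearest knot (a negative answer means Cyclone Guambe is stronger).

-14 kt

Cyclone Usagi: ΔP = 68; V ≈ 6.27 × 68^0.651 ≈ 97.78 kt.
Cyclone Guambe: ΔP = 84; V ≈ 6.27 × 84^0.651 ≈ 112.19 kt.
Difference ≈ 97.78 − 112.19 = -14.41 → -14 kt.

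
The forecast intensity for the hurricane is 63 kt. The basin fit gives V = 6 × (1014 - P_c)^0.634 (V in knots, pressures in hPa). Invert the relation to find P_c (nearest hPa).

973 hPa

ΔP = (V / 6)^(1/0.634) = (63/6)^1.577.
63/6 = 10.500; 10.500^1.577 ≈ 40.80 hPa.
P_c = 1014 − 40.80 = 973.20 ≈ 973 hPa.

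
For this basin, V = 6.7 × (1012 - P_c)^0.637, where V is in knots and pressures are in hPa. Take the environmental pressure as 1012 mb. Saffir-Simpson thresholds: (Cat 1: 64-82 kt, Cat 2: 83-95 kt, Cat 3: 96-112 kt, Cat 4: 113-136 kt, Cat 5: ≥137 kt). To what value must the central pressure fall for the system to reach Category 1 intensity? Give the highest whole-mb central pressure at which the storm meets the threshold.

977 mb

Category 1 begins at V = 64 kt.
Required ΔP = (64/6.7)^(1/0.637) = 9.552^1.570 ≈ 34.56 mb.
P_c ≤ 1012 − 34.56 = 977.44, so the highest integer P_c is 977 mb.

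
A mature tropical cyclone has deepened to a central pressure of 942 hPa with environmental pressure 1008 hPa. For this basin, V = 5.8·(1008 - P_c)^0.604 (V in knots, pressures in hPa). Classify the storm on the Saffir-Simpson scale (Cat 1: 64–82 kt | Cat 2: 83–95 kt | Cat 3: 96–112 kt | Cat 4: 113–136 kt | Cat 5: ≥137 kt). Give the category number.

ΔP = 1008 − 942 = 66 hPa.
V ≈ 5.8 × 66^0.604 = 5.8 × 12.56 ≈ 73 kt.
73 kt falls in the Category 1 band.

1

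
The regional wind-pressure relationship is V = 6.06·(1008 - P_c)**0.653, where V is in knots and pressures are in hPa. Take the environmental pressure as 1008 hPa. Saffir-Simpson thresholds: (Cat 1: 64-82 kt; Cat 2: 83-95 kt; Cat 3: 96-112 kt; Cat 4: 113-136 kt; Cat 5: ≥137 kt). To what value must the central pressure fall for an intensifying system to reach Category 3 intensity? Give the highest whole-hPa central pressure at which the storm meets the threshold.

939 hPa

Category 3 begins at V = 96 kt.
Required ΔP = (96/6.06)^(1/0.653) = 15.842^1.531 ≈ 68.76 hPa.
P_c ≤ 1008 − 68.76 = 939.24, so the highest integer P_c is 939 hPa.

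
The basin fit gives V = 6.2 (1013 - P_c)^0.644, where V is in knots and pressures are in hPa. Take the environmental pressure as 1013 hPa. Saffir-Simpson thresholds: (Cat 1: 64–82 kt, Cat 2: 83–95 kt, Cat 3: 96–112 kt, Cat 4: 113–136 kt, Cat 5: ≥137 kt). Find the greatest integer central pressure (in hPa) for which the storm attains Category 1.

975 hPa

Category 1 begins at V = 64 kt.
Required ΔP = (64/6.2)^(1/0.644) = 10.323^1.553 ≈ 37.52 hPa.
P_c ≤ 1013 − 37.52 = 975.48, so the highest integer P_c is 975 hPa.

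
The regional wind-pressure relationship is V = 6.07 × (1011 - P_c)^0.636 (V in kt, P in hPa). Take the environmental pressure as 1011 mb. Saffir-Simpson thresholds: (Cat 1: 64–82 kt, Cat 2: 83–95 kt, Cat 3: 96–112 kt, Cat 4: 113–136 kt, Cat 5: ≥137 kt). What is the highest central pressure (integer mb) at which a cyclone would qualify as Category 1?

970 mb

Category 1 begins at V = 64 kt.
Required ΔP = (64/6.07)^(1/0.636) = 10.544^1.572 ≈ 40.60 mb.
P_c ≤ 1011 − 40.60 = 970.40, so the highest integer P_c is 970 mb.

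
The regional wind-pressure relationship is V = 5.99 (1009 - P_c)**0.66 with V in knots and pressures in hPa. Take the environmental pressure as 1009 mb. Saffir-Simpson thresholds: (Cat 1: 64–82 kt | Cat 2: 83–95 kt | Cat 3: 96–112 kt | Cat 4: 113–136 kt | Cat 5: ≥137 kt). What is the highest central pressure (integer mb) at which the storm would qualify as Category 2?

955 mb

Category 2 begins at V = 83 kt.
Required ΔP = (83/5.99)^(1/0.66) = 13.856^1.515 ≈ 53.68 mb.
P_c ≤ 1009 − 53.68 = 955.32, so the highest integer P_c is 955 mb.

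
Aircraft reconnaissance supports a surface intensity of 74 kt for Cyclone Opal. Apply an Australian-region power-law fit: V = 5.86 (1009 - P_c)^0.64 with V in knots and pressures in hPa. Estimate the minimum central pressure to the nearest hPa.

956 hPa

ΔP = (V / 5.86)^(1/0.64) = (74/5.86)^1.562.
74/5.86 = 12.628; 12.628^1.562 ≈ 52.58 hPa.
P_c = 1009 − 52.58 = 956.42 ≈ 956 hPa.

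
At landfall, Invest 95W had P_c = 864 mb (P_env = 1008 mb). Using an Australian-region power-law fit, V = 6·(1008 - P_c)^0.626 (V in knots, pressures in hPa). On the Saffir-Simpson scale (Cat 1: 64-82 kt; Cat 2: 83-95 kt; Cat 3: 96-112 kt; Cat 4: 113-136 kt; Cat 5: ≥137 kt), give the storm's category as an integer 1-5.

4

ΔP = 1008 − 864 = 144 mb.
V ≈ 6 × 144^0.626 = 6 × 22.45 ≈ 135 kt.
135 kt falls in the Category 4 band.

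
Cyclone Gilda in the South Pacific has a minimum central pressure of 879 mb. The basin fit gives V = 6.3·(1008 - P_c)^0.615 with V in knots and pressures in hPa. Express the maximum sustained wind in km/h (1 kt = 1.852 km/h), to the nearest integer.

232 km/h

ΔP = 1008 − 879 = 129 mb.
V ≈ 6.3 × 129^0.615 = 6.3 × 19.862 ≈ 125.128 kt.
125.128 × 1.852 ≈ 231.74 km/h → 232 km/h.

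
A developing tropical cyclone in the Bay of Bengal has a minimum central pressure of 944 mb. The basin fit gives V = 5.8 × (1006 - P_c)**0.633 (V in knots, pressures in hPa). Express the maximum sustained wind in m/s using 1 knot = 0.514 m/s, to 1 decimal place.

40.6 m/s

ΔP = 1006 − 944 = 62 mb.
V ≈ 5.8 × 62^0.633 = 5.8 × 13.633 ≈ 79.070 kt.
79.070 × 0.514 ≈ 40.64 m/s → 40.6 m/s.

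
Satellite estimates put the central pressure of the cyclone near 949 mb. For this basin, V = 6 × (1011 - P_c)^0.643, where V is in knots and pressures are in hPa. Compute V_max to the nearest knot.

85 kt

ΔP = 1011 − 949 = 62 mb.
62^0.643 ≈ 14.207.
V ≈ 6 × 14.207 ≈ 85.2 kt.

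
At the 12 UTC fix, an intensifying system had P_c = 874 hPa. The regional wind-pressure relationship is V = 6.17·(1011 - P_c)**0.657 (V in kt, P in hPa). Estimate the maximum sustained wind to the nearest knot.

156 kt

ΔP = 1011 − 874 = 137 hPa.
137^0.657 ≈ 25.341.
V ≈ 6.17 × 25.341 ≈ 156.4 kt.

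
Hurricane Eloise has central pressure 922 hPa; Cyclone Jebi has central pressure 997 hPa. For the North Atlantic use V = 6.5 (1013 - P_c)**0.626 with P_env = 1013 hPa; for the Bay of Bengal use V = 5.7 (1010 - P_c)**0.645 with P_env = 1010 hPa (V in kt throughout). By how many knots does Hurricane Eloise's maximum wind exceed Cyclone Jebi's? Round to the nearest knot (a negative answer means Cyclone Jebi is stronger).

80 kt

Hurricane Eloise: ΔP = 91; V ≈ 6.5 × 91^0.626 ≈ 109.46 kt.
Cyclone Jebi: ΔP = 13; V ≈ 5.7 × 13^0.645 ≈ 29.81 kt.
Difference ≈ 109.46 − 29.81 = 79.65 → 80 kt.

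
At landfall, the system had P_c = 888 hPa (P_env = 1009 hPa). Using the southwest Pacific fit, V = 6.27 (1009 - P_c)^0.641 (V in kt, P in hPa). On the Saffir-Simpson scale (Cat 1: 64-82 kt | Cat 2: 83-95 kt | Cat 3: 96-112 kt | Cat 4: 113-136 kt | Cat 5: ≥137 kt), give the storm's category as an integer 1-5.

ΔP = 1009 − 888 = 121 hPa.
V ≈ 6.27 × 121^0.641 = 6.27 × 21.63 ≈ 136 kt.
136 kt falls in the Category 4 band.

4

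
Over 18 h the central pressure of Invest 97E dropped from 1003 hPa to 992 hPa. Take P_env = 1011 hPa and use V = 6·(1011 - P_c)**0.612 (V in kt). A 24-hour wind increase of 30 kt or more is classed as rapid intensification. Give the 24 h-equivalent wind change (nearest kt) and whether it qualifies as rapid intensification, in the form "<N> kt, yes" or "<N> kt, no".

20 kt, no

V₁: ΔP = 8, V ≈ 6 × 8^0.612 ≈ 21.42 kt.
V₂: ΔP = 19, V ≈ 6 × 19^0.612 ≈ 36.37 kt.
ΔV over 18 h = 14.95 kt → 24 h equivalent = 14.95 × 24/18 ≈ 19.93 kt.
20 kt < 30 kt ⇒ not rapid intensification.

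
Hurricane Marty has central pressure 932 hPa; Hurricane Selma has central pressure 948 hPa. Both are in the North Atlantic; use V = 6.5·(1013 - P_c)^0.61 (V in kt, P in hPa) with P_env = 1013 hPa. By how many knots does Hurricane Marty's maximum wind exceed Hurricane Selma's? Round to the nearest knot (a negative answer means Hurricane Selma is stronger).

12 kt

Hurricane Marty: ΔP = 81; V ≈ 6.5 × 81^0.61 ≈ 94.86 kt.
Hurricane Selma: ΔP = 65; V ≈ 6.5 × 65^0.61 ≈ 82.95 kt.
Difference ≈ 94.86 − 82.95 = 11.91 → 12 kt.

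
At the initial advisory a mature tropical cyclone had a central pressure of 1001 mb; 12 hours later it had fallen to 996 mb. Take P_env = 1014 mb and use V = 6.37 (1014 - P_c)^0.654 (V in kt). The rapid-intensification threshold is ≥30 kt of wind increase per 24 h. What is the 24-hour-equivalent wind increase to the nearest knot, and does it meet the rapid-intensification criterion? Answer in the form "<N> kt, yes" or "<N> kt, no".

16 kt, no

V₁: ΔP = 13, V ≈ 6.37 × 13^0.654 ≈ 34.09 kt.
V₂: ΔP = 18, V ≈ 6.37 × 18^0.654 ≈ 42.18 kt.
ΔV over 12 h = 8.09 kt → 24 h equivalent = 8.09 × 24/12 ≈ 16.18 kt.
16 kt < 30 kt ⇒ not rapid intensification.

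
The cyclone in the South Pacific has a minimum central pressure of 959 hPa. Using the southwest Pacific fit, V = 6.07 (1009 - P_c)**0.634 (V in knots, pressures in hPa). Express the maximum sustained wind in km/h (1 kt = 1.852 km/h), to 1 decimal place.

ΔP = 1009 − 959 = 50 hPa.
V ≈ 6.07 × 50^0.634 = 6.07 × 11.944 ≈ 72.500 kt.
72.500 × 1.852 ≈ 134.27 km/h → 134.3 km/h.

134.3 km/h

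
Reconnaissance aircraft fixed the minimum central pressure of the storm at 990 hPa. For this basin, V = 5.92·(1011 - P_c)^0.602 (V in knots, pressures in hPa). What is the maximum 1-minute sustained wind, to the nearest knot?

37 kt

ΔP = 1011 − 990 = 21 hPa.
21^0.602 ≈ 6.251.
V ≈ 5.92 × 6.251 ≈ 37.0 kt.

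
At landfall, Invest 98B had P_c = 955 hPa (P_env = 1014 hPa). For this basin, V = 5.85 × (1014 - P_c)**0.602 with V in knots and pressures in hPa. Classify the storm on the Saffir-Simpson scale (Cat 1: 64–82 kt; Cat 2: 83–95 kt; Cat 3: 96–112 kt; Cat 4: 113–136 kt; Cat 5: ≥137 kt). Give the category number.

1

ΔP = 1014 − 955 = 59 hPa.
V ≈ 5.85 × 59^0.602 = 5.85 × 11.64 ≈ 68 kt.
68 kt falls in the Category 1 band.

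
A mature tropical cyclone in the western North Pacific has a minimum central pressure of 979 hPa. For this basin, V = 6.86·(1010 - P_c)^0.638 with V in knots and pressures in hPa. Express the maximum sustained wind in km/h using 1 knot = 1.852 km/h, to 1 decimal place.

ΔP = 1010 − 979 = 31 hPa.
V ≈ 6.86 × 31^0.638 = 6.86 × 8.943 ≈ 61.350 kt.
61.350 × 1.852 ≈ 113.62 km/h → 113.6 km/h.

113.6 km/h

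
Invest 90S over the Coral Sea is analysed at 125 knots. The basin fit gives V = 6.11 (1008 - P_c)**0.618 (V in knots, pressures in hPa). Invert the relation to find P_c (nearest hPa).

ΔP = (V / 6.11)^(1/0.618) = (125/6.11)^1.618.
125/6.11 = 20.458; 20.458^1.618 ≈ 132.17 hPa.
P_c = 1008 − 132.17 = 875.83 ≈ 876 hPa.

876 hPa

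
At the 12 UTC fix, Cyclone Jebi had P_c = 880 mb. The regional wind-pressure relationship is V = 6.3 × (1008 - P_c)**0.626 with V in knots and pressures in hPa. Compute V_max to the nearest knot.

ΔP = 1008 − 880 = 128 mb.
128^0.626 ≈ 20.850.
V ≈ 6.3 × 20.850 ≈ 131.4 kt.

131 kt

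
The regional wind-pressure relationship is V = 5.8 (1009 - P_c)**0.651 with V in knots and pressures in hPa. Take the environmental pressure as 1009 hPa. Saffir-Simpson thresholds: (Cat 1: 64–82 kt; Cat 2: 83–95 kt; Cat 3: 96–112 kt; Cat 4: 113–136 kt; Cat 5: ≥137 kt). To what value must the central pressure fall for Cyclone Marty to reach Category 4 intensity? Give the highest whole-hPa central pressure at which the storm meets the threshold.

913 hPa

Category 4 begins at V = 113 kt.
Required ΔP = (113/5.8)^(1/0.651) = 19.483^1.536 ≈ 95.73 hPa.
P_c ≤ 1009 − 95.73 = 913.27, so the highest integer P_c is 913 hPa.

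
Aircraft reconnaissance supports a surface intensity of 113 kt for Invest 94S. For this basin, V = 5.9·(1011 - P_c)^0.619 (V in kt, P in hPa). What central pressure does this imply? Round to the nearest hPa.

ΔP = (V / 5.9)^(1/0.619) = (113/5.9)^1.616.
113/5.9 = 19.153; 19.153^1.616 ≈ 117.88 hPa.
P_c = 1011 − 117.88 = 893.12 ≈ 893 hPa.

893 hPa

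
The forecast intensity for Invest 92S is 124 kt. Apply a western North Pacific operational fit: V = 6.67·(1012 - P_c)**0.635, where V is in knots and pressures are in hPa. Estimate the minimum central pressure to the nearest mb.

912 mb

ΔP = (V / 6.67)^(1/0.635) = (124/6.67)^1.575.
124/6.67 = 18.591; 18.591^1.575 ≈ 99.74 mb.
P_c = 1012 − 99.74 = 912.26 ≈ 912 mb.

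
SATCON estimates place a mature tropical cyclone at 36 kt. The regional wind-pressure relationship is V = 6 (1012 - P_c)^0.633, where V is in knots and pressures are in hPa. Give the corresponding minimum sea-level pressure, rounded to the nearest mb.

ΔP = (V / 6)^(1/0.633) = (36/6)^1.580.
36/6 = 6.000; 6.000^1.580 ≈ 16.96 mb.
P_c = 1012 − 16.96 = 995.04 ≈ 995 mb.

995 mb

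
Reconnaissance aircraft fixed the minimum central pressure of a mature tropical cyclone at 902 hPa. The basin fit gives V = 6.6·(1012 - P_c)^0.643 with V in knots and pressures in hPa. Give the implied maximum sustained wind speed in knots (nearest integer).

ΔP = 1012 − 902 = 110 hPa.
110^0.643 ≈ 20.541.
V ≈ 6.6 × 20.541 ≈ 135.6 kt.

136 kt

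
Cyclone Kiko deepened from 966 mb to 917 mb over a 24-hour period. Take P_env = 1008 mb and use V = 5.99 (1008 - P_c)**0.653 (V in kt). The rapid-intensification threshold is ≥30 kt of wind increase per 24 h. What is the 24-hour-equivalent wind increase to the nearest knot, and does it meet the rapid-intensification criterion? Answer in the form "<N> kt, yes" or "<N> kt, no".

V₁: ΔP = 42, V ≈ 5.99 × 42^0.653 ≈ 68.77 kt.
V₂: ΔP = 91, V ≈ 5.99 × 91^0.653 ≈ 113.94 kt.
ΔV over 24 h = 45.17 kt → 24 h equivalent = 45.17 × 24/24 ≈ 45.17 kt.
45 kt ≥ 30 kt ⇒ rapid intensification.

45 kt, yes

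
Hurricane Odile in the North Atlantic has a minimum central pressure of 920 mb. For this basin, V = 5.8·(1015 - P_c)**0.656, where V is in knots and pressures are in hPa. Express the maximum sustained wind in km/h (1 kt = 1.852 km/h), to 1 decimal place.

ΔP = 1015 − 920 = 95 mb.
V ≈ 5.8 × 95^0.656 = 5.8 × 19.833 ≈ 115.031 kt.
115.031 × 1.852 ≈ 213.04 km/h → 213.0 km/h.

213.0 km/h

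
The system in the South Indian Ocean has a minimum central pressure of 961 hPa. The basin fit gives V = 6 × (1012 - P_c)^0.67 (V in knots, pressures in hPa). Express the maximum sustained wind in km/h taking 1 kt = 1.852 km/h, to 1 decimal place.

ΔP = 1012 − 961 = 51 hPa.
V ≈ 6 × 51^0.67 = 6 × 13.934 ≈ 83.603 kt.
83.603 × 1.852 ≈ 154.83 km/h → 154.8 km/h.

154.8 km/h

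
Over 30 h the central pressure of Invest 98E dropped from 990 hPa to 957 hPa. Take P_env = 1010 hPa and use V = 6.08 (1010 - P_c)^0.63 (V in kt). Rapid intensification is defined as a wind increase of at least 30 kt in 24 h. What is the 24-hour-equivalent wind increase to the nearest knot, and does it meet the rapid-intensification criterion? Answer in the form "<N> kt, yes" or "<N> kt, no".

V₁: ΔP = 20, V ≈ 6.08 × 20^0.63 ≈ 40.14 kt.
V₂: ΔP = 53, V ≈ 6.08 × 53^0.63 ≈ 74.16 kt.
ΔV over 30 h = 34.02 kt → 24 h equivalent = 34.02 × 24/30 ≈ 27.22 kt.
27 kt < 30 kt ⇒ not rapid intensification.

27 kt, no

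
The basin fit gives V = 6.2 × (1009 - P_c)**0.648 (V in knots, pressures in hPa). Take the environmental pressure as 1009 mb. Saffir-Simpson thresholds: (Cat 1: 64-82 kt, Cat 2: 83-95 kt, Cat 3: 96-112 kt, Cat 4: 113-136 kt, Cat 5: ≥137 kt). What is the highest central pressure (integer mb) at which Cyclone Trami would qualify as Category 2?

954 mb

Category 2 begins at V = 83 kt.
Required ΔP = (83/6.2)^(1/0.648) = 13.387^1.543 ≈ 54.79 mb.
P_c ≤ 1009 − 54.79 = 954.21, so the highest integer P_c is 954 mb.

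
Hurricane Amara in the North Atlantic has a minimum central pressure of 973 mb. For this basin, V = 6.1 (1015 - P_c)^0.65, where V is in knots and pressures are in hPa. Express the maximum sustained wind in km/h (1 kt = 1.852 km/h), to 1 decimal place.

128.3 km/h

ΔP = 1015 − 973 = 42 mb.
V ≈ 6.1 × 42^0.65 = 6.1 × 11.353 ≈ 69.254 kt.
69.254 × 1.852 ≈ 128.26 km/h → 128.3 km/h.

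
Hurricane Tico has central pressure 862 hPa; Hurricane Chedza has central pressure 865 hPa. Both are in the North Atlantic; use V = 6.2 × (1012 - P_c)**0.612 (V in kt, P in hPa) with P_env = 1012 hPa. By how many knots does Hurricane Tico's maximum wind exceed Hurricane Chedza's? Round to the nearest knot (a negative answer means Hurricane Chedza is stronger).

Hurricane Tico: ΔP = 150; V ≈ 6.2 × 150^0.612 ≈ 133.09 kt.
Hurricane Chedza: ΔP = 147; V ≈ 6.2 × 147^0.612 ≈ 131.46 kt.
Difference ≈ 133.09 − 131.46 = 1.63 → 2 kt.

2 kt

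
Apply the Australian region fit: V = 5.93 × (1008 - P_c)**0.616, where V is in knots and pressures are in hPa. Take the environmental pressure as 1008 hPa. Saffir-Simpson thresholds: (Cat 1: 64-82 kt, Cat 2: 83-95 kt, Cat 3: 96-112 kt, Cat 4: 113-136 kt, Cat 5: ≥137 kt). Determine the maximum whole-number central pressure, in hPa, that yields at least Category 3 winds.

916 hPa

Category 3 begins at V = 96 kt.
Required ΔP = (96/5.93)^(1/0.616) = 16.189^1.623 ≈ 91.84 hPa.
P_c ≤ 1008 − 91.84 = 916.16, so the highest integer P_c is 916 hPa.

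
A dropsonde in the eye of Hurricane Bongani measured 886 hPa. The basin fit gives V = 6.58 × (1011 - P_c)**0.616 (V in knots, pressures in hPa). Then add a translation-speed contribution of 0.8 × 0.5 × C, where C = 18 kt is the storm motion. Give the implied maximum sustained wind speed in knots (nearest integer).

ΔP = 1011 − 886 = 125 hPa.
125^0.616 ≈ 19.575.
V ≈ 6.58 × 19.575 ≈ 128.8 kt.
Translation term: 0.8 × 0.5 × 18 = 7.2 kt.
Corrected V ≈ 136 kt → 136 kt.

136 kt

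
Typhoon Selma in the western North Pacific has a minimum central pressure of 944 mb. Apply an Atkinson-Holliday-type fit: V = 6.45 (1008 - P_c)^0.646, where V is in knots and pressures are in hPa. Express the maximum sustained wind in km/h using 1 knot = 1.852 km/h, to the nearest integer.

ΔP = 1008 − 944 = 64 mb.
V ≈ 6.45 × 64^0.646 = 6.45 × 14.682 ≈ 94.700 kt.
94.700 × 1.852 ≈ 175.39 km/h → 175 km/h.

175 km/h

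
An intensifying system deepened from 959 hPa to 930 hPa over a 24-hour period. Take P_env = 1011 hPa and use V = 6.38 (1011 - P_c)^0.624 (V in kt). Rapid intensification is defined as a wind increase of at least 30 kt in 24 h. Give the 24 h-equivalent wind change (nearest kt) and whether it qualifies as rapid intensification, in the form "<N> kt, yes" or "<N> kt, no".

V₁: ΔP = 52, V ≈ 6.38 × 52^0.624 ≈ 75.09 kt.
V₂: ΔP = 81, V ≈ 6.38 × 81^0.624 ≈ 99.02 kt.
ΔV over 24 h = 23.93 kt → 24 h equivalent = 23.93 × 24/24 ≈ 23.93 kt.
24 kt < 30 kt ⇒ not rapid intensification.

24 kt, no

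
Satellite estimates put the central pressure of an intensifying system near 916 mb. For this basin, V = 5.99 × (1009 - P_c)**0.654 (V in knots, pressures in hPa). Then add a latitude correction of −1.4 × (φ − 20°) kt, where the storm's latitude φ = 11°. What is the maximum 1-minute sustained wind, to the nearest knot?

129 kt

ΔP = 1009 − 916 = 93 mb.
93^0.654 ≈ 19.382.
V ≈ 5.99 × 19.382 ≈ 116.1 kt.
Latitude correction: −1.4 × (11 − 20) = 12.6 kt.
Corrected V ≈ 128.7 kt → 129 kt.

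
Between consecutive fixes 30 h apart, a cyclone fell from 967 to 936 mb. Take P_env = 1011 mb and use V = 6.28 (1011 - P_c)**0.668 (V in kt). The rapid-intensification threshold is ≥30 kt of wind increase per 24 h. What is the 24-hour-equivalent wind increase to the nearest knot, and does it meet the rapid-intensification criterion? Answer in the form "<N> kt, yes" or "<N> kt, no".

27 kt, no

V₁: ΔP = 44, V ≈ 6.28 × 44^0.668 ≈ 78.67 kt.
V₂: ΔP = 75, V ≈ 6.28 × 75^0.668 ≈ 112.33 kt.
ΔV over 30 h = 33.66 kt → 24 h equivalent = 33.66 × 24/30 ≈ 26.93 kt.
27 kt < 30 kt ⇒ not rapid intensification.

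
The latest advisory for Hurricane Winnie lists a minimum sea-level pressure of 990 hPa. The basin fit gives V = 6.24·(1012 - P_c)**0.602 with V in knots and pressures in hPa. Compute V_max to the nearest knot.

40 kt

ΔP = 1012 − 990 = 22 hPa.
22^0.602 ≈ 6.429.
V ≈ 6.24 × 6.429 ≈ 40.1 kt.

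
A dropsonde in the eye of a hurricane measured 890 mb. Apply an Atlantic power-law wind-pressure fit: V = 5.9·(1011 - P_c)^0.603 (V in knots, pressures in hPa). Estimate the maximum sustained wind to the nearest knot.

ΔP = 1011 − 890 = 121 mb.
121^0.603 ≈ 18.027.
V ≈ 5.9 × 18.027 ≈ 106.4 kt.

106 kt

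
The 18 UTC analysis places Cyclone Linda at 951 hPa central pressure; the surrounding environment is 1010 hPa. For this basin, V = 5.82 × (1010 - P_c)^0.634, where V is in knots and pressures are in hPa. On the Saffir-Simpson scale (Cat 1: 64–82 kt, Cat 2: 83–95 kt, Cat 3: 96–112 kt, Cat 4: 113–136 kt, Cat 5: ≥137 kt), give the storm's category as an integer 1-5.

ΔP = 1010 − 951 = 59 hPa.
V ≈ 5.82 × 59^0.634 = 5.82 × 13.27 ≈ 77 kt.
77 kt falls in the Category 1 band.

1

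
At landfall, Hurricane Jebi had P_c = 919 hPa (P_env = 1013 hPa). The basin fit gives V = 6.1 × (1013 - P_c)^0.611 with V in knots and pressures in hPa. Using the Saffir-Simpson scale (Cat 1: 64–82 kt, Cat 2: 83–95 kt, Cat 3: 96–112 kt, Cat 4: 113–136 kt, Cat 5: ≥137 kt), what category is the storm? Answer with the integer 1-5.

3

ΔP = 1013 − 919 = 94 hPa.
V ≈ 6.1 × 94^0.611 = 6.1 × 16.05 ≈ 98 kt.
98 kt falls in the Category 3 band.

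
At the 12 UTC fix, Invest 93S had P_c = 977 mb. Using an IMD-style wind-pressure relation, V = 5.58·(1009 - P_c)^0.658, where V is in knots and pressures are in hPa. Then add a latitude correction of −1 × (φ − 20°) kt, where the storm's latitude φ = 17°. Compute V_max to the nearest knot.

ΔP = 1009 − 977 = 32 mb.
32^0.658 ≈ 9.781.
V ≈ 5.58 × 9.781 ≈ 54.6 kt.
Latitude correction: −1 × (17 − 20) = 3 kt.
Corrected V ≈ 57.6 kt → 58 kt.

58 kt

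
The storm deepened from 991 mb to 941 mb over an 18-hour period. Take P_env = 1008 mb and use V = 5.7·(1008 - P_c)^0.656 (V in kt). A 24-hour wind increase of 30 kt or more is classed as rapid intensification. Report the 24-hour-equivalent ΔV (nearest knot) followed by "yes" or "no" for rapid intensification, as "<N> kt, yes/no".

71 kt, yes

V₁: ΔP = 17, V ≈ 5.7 × 17^0.656 ≈ 36.56 kt.
V₂: ΔP = 67, V ≈ 5.7 × 67^0.656 ≈ 89.90 kt.
ΔV over 18 h = 53.34 kt → 24 h equivalent = 53.34 × 24/18 ≈ 71.12 kt.
71 kt ≥ 30 kt ⇒ rapid intensification.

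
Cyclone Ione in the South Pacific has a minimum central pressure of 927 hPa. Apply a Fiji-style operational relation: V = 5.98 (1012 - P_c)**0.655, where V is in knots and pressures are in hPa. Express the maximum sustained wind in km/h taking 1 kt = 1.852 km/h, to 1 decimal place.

ΔP = 1012 − 927 = 85 hPa.
V ≈ 5.98 × 85^0.655 = 5.98 × 18.356 ≈ 109.767 kt.
109.767 × 1.852 ≈ 203.29 km/h → 203.3 km/h.

203.3 km/h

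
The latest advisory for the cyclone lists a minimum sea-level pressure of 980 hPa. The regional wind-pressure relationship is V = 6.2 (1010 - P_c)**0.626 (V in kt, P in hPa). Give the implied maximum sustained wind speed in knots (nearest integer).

52 kt

ΔP = 1010 − 980 = 30 hPa.
30^0.626 ≈ 8.408.
V ≈ 6.2 × 8.408 ≈ 52.1 kt.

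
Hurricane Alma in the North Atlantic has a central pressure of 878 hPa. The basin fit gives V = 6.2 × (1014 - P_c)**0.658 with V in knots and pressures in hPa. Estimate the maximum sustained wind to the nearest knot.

ΔP = 1014 − 878 = 136 hPa.
136^0.658 ≈ 25.344.
V ≈ 6.2 × 25.344 ≈ 157.1 kt.

157 kt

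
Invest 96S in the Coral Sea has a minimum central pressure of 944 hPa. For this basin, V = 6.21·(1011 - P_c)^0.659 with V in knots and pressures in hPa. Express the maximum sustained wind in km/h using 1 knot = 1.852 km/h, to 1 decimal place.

183.7 km/h

ΔP = 1011 − 944 = 67 hPa.
V ≈ 6.21 × 67^0.659 = 6.21 × 15.973 ≈ 99.192 kt.
99.192 × 1.852 ≈ 183.70 km/h → 183.7 km/h.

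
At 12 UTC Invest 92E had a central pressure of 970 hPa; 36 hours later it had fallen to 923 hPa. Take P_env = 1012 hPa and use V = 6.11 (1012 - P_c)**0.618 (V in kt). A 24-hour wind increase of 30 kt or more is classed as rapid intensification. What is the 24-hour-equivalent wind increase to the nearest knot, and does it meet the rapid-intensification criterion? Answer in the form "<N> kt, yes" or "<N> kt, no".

V₁: ΔP = 42, V ≈ 6.11 × 42^0.618 ≈ 61.55 kt.
V₂: ΔP = 89, V ≈ 6.11 × 89^0.618 ≈ 97.90 kt.
ΔV over 36 h = 36.35 kt → 24 h equivalent = 36.35 × 24/36 ≈ 24.23 kt.
24 kt < 30 kt ⇒ not rapid intensification.

24 kt, no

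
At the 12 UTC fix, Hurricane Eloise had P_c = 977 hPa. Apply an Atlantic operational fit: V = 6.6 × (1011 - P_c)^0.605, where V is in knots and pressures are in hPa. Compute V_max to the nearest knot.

56 kt

ΔP = 1011 − 977 = 34 hPa.
34^0.605 ≈ 8.444.
V ≈ 6.6 × 8.444 ≈ 55.7 kt.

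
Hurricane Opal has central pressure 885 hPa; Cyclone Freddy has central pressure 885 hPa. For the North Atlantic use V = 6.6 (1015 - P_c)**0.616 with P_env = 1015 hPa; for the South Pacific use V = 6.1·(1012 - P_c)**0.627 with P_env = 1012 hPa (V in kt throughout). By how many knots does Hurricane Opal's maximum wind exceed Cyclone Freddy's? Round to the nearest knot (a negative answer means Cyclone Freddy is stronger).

Hurricane Opal: ΔP = 130; V ≈ 6.6 × 130^0.616 ≈ 132.35 kt.
Cyclone Freddy: ΔP = 127; V ≈ 6.1 × 127^0.627 ≈ 127.18 kt.
Difference ≈ 132.35 − 127.18 = 5.17 → 5 kt.

5 kt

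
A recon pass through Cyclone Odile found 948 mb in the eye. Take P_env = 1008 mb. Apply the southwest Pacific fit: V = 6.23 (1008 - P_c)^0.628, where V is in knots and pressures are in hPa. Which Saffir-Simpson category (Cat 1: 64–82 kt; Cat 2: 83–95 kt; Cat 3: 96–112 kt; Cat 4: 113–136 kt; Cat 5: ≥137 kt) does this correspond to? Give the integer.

1

ΔP = 1008 − 948 = 60 mb.
V ≈ 6.23 × 60^0.628 = 6.23 × 13.08 ≈ 82 kt.
82 kt falls in the Category 1 band.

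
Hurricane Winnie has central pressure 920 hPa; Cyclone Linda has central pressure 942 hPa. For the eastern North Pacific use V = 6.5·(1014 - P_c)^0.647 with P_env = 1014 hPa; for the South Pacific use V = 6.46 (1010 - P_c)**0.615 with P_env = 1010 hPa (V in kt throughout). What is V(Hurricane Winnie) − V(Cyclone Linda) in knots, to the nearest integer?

36 kt

Hurricane Winnie: ΔP = 94; V ≈ 6.5 × 94^0.647 ≈ 122.89 kt.
Cyclone Linda: ΔP = 68; V ≈ 6.46 × 68^0.615 ≈ 86.54 kt.
Difference ≈ 122.89 − 86.54 = 36.35 → 36 kt.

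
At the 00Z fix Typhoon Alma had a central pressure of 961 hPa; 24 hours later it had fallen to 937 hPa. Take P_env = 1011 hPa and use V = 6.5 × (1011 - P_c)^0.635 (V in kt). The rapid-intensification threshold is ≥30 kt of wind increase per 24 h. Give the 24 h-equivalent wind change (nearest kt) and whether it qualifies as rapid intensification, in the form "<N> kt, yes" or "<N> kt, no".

V₁: ΔP = 50, V ≈ 6.5 × 50^0.635 ≈ 77.94 kt.
V₂: ΔP = 74, V ≈ 6.5 × 74^0.635 ≈ 99.97 kt.
ΔV over 24 h = 22.03 kt → 24 h equivalent = 22.03 × 24/24 ≈ 22.03 kt.
22 kt < 30 kt ⇒ not rapid intensification.

22 kt, no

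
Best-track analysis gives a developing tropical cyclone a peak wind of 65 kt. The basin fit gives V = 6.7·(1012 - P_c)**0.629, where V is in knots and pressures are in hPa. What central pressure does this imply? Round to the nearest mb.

ΔP = (V / 6.7)^(1/0.629) = (65/6.7)^1.590.
65/6.7 = 9.701; 9.701^1.590 ≈ 37.06 mb.
P_c = 1012 − 37.06 = 974.94 ≈ 975 mb.

975 mb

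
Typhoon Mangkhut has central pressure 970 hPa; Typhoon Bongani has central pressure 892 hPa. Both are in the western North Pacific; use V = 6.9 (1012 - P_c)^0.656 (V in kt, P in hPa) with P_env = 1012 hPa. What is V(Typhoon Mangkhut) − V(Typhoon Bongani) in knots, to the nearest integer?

Typhoon Mangkhut: ΔP = 42; V ≈ 6.9 × 42^0.656 ≈ 80.11 kt.
Typhoon Bongani: ΔP = 120; V ≈ 6.9 × 120^0.656 ≈ 159.51 kt.
Difference ≈ 80.11 − 159.51 = -79.40 → -79 kt.

-79 kt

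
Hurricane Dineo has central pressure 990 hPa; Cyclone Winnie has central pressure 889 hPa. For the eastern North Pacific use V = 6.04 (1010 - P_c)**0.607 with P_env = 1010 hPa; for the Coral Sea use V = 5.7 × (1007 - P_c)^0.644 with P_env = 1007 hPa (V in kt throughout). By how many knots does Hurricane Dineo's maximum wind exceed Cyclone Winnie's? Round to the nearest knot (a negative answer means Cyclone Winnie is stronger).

Hurricane Dineo: ΔP = 20; V ≈ 6.04 × 20^0.607 ≈ 37.22 kt.
Cyclone Winnie: ΔP = 118; V ≈ 5.7 × 118^0.644 ≈ 123.07 kt.
Difference ≈ 37.22 − 123.07 = -85.85 → -86 kt.

-86 kt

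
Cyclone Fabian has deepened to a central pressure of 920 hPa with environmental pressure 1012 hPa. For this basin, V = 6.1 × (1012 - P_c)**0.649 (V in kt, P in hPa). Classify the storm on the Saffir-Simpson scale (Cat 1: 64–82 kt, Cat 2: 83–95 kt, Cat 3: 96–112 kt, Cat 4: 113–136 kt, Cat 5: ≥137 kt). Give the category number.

4

ΔP = 1012 − 920 = 92 hPa.
V ≈ 6.1 × 92^0.649 = 6.1 × 18.81 ≈ 115 kt.
115 kt falls in the Category 4 band.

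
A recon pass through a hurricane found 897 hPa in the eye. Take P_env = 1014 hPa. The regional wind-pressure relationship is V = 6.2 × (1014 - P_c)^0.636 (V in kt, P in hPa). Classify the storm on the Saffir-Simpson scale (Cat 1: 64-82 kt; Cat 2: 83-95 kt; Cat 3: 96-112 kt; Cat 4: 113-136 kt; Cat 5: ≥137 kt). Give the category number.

ΔP = 1014 − 897 = 117 hPa.
V ≈ 6.2 × 117^0.636 = 6.2 × 20.67 ≈ 128 kt.
128 kt falls in the Category 4 band.

4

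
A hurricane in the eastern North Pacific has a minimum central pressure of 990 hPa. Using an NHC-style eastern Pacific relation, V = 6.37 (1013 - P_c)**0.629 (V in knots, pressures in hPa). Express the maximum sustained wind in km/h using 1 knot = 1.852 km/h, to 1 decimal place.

ΔP = 1013 − 990 = 23 hPa.
V ≈ 6.37 × 23^0.629 = 6.37 × 7.187 ≈ 45.779 kt.
45.779 × 1.852 ≈ 84.78 km/h → 84.8 km/h.

84.8 km/h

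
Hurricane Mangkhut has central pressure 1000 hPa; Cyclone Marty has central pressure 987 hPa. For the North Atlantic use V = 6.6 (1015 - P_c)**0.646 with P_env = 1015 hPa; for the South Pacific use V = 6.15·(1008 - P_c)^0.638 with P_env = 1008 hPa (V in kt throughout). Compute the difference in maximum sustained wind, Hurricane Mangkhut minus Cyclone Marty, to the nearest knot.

-5 kt

Hurricane Mangkhut: ΔP = 15; V ≈ 6.6 × 15^0.646 ≈ 37.96 kt.
Cyclone Marty: ΔP = 21; V ≈ 6.15 × 21^0.638 ≈ 42.90 kt.
Difference ≈ 37.96 − 42.90 = -4.94 → -5 kt.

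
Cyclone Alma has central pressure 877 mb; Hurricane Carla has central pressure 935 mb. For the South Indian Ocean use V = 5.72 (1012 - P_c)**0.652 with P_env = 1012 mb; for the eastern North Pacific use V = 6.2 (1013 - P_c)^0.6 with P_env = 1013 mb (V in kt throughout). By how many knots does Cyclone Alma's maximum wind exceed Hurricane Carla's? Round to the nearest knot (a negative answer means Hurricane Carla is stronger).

Cyclone Alma: ΔP = 135; V ≈ 5.72 × 135^0.652 ≈ 140.08 kt.
Hurricane Carla: ΔP = 78; V ≈ 6.2 × 78^0.6 ≈ 84.65 kt.
Difference ≈ 140.08 − 84.65 = 55.43 → 55 kt.

55 kt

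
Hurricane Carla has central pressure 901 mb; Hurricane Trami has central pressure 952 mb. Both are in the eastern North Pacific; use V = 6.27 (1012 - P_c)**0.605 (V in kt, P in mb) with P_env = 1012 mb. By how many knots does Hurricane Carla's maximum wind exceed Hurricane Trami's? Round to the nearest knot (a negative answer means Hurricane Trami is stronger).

34 kt

Hurricane Carla: ΔP = 111; V ≈ 6.27 × 111^0.605 ≈ 108.31 kt.
Hurricane Trami: ΔP = 60; V ≈ 6.27 × 60^0.605 ≈ 74.65 kt.
Difference ≈ 108.31 − 74.65 = 33.66 → 34 kt.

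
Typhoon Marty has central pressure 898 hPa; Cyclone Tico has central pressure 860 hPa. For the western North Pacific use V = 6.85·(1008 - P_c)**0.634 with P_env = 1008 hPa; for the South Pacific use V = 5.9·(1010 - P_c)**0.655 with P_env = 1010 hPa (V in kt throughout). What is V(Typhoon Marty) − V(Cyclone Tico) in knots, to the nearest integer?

Typhoon Marty: ΔP = 110; V ≈ 6.85 × 110^0.634 ≈ 134.88 kt.
Cyclone Tico: ΔP = 150; V ≈ 5.9 × 150^0.655 ≈ 157.11 kt.
Difference ≈ 134.88 − 157.11 = -22.23 → -22 kt.

-22 kt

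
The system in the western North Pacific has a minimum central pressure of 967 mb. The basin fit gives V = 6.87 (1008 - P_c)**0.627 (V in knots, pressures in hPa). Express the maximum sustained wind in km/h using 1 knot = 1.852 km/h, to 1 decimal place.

130.6 km/h

ΔP = 1008 − 967 = 41 mb.
V ≈ 6.87 × 41^0.627 = 6.87 × 10.262 ≈ 70.497 kt.
70.497 × 1.852 ≈ 130.56 km/h → 130.6 km/h.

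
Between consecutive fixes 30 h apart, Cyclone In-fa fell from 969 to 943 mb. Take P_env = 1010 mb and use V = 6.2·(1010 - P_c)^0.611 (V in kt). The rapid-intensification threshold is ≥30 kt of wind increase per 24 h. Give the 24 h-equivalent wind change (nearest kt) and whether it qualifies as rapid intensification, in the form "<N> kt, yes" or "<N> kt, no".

17 kt, no

V₁: ΔP = 41, V ≈ 6.2 × 41^0.611 ≈ 59.95 kt.
V₂: ΔP = 67, V ≈ 6.2 × 67^0.611 ≈ 80.93 kt.
ΔV over 30 h = 20.98 kt → 24 h equivalent = 20.98 × 24/30 ≈ 16.78 kt.
17 kt < 30 kt ⇒ not rapid intensification.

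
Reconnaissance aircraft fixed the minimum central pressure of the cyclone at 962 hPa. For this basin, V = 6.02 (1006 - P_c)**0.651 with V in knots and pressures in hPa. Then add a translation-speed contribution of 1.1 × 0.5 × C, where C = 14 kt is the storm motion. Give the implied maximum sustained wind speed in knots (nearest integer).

78 kt

ΔP = 1006 − 962 = 44 hPa.
44^0.651 ≈ 11.746.
V ≈ 6.02 × 11.746 ≈ 70.7 kt.
Translation term: 1.1 × 0.5 × 14 = 7.7 kt.
Corrected V ≈ 78.4 kt → 78 kt.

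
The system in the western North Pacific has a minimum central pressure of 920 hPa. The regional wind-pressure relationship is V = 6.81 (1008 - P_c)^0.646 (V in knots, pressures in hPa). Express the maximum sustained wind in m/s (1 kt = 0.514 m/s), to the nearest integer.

ΔP = 1008 − 920 = 88 hPa.
V ≈ 6.81 × 88^0.646 = 6.81 × 18.036 ≈ 122.824 kt.
122.824 × 0.514 ≈ 63.13 m/s → 63 m/s.

63 m/s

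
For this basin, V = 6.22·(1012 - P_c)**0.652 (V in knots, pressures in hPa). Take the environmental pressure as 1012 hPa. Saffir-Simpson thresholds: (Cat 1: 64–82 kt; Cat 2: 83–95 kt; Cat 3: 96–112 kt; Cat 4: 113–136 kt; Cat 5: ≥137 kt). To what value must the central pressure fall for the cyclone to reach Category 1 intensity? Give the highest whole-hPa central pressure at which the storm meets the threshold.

Category 1 begins at V = 64 kt.
Required ΔP = (64/6.22)^(1/0.652) = 10.289^1.534 ≈ 35.71 hPa.
P_c ≤ 1012 − 35.71 = 976.29, so the highest integer P_c is 976 hPa.

976 hPa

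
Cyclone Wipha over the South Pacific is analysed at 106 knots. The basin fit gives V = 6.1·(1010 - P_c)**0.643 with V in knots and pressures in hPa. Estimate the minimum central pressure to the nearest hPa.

925 hPa

ΔP = (V / 6.1)^(1/0.643) = (106/6.1)^1.555.
106/6.1 = 17.377; 17.377^1.555 ≈ 84.81 hPa.
P_c = 1010 − 84.81 = 925.19 ≈ 925 hPa.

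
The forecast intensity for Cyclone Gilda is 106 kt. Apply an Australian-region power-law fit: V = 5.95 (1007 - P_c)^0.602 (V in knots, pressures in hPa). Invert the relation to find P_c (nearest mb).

887 mb

ΔP = (V / 5.95)^(1/0.602) = (106/5.95)^1.661.
106/5.95 = 17.815; 17.815^1.661 ≈ 119.60 mb.
P_c = 1007 − 119.60 = 887.40 ≈ 887 mb.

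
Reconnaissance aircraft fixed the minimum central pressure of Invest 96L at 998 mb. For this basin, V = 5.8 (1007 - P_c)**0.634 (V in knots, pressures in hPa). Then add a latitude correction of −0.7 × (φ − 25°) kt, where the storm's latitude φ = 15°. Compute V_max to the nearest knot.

30 kt

ΔP = 1007 − 998 = 9 mb.
9^0.634 ≈ 4.027.
V ≈ 5.8 × 4.027 ≈ 23.4 kt.
Latitude correction: −0.7 × (15 − 25) = 7 kt.
Corrected V ≈ 30.4 kt → 30 kt.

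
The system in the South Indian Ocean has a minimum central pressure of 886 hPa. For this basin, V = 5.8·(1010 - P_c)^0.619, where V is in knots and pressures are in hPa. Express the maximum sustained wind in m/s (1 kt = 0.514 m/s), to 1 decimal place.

58.9 m/s

ΔP = 1010 − 886 = 124 hPa.
V ≈ 5.8 × 124^0.619 = 5.8 × 19.762 ≈ 114.619 kt.
114.619 × 0.514 ≈ 58.91 m/s → 58.9 m/s.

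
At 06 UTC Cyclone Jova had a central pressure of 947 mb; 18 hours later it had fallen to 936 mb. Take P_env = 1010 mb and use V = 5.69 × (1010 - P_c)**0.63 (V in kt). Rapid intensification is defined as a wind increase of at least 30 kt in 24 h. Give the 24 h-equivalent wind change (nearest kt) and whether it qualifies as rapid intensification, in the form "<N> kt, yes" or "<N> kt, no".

11 kt, no

V₁: ΔP = 63, V ≈ 5.69 × 63^0.63 ≈ 77.39 kt.
V₂: ΔP = 74, V ≈ 5.69 × 74^0.63 ≈ 85.65 kt.
ΔV over 18 h = 8.26 kt → 24 h equivalent = 8.26 × 24/18 ≈ 11.01 kt.
11 kt < 30 kt ⇒ not rapid intensification.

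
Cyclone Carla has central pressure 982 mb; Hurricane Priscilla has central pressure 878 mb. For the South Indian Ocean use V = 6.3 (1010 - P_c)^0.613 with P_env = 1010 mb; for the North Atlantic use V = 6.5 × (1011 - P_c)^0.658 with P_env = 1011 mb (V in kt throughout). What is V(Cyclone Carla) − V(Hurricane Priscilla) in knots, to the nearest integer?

Cyclone Carla: ΔP = 28; V ≈ 6.3 × 28^0.613 ≈ 48.58 kt.
Hurricane Priscilla: ΔP = 133; V ≈ 6.5 × 133^0.658 ≈ 162.33 kt.
Difference ≈ 48.58 − 162.33 = -113.75 → -114 kt.

-114 kt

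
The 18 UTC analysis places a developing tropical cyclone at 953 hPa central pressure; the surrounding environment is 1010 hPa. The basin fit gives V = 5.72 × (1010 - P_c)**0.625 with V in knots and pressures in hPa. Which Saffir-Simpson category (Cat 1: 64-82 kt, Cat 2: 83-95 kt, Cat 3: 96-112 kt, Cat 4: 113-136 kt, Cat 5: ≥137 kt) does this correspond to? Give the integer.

1

ΔP = 1010 − 953 = 57 hPa.
V ≈ 5.72 × 57^0.625 = 5.72 × 12.51 ≈ 72 kt.
72 kt falls in the Category 1 band.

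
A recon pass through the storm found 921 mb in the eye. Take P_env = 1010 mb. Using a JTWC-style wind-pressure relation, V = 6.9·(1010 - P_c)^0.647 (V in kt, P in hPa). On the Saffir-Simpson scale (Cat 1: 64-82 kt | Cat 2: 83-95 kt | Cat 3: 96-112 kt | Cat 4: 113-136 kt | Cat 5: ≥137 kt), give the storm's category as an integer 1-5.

ΔP = 1010 − 921 = 89 mb.
V ≈ 6.9 × 89^0.647 = 6.9 × 18.25 ≈ 126 kt.
126 kt falls in the Category 4 band.

4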